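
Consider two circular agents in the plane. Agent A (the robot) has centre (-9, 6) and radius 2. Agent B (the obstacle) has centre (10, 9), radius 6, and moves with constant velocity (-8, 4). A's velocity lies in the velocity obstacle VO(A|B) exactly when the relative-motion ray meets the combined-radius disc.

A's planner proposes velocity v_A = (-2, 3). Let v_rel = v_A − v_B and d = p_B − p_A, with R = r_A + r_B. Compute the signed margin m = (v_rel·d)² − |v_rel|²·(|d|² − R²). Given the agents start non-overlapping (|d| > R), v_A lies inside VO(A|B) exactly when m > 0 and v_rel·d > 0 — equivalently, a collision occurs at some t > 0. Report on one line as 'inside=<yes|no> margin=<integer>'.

d = (19, 3),  |d|² = 370;  R = 2+6 = 8,  c = 370−8² = 306
v_rel = (6, -1),  |v_rel|² = 37;  v_rel·d = (6)·(19) + (-1)·(3) = 111
37·t² − 222·t + 306 = 0  ⇒  m = 111² − 37·306 = 999
m = 999 > 0,  v_rel·d = 111 > 0  ⇒  inside

inside=yes margin=999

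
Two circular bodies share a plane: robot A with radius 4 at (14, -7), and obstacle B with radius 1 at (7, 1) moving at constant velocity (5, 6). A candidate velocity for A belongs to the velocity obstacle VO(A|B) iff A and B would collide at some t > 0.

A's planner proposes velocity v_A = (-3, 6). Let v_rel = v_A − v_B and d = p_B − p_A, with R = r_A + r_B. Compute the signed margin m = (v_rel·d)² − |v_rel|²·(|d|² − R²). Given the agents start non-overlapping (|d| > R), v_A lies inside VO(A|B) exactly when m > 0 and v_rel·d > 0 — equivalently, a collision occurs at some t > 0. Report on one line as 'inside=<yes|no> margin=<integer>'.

d = (-7, 8),  |d|² = 113;  R = 4+1 = 5,  c = 113−5² = 88
v_rel = (-8, 0),  |v_rel|² = 64;  v_rel·d = (-8)·(-7) + (0)·(8) = 56
64·t² − 112·t + 88 = 0  ⇒  m = 56² − 64·88 = -2496
m = -2496 < 0,  v_rel·d = 56 > 0  ⇒  outside

inside=no margin=-2496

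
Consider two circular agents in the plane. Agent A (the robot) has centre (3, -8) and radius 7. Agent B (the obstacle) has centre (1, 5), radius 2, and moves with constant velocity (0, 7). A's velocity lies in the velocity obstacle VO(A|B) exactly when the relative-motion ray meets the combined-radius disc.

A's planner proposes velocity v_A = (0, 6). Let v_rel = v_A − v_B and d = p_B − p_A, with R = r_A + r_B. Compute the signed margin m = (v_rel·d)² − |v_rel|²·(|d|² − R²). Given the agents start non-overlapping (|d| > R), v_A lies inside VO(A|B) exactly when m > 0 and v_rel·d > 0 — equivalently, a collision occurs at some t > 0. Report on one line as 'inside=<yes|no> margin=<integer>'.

d = (-2, 13),  |d|² = 173;  R = 7+2 = 9,  c = 173−9² = 92
v_rel = (0, -1),  |v_rel|² = 1;  v_rel·d = (0)·(-2) + (-1)·(13) = -13
1·t² + 26·t + 92 = 0  ⇒  m = (-13)² − 1·92 = 77
m = 77 > 0,  v_rel·d = -13 < 0  ⇒  outside

inside=no margin=77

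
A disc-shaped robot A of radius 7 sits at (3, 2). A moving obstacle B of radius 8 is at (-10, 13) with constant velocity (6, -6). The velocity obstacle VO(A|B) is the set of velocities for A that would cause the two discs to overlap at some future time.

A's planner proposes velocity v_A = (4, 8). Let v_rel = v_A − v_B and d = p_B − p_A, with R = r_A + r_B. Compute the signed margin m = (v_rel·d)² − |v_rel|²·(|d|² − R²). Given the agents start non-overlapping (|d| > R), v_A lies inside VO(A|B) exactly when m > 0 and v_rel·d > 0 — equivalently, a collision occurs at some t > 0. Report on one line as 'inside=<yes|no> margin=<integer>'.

d = (-13, 11),  |d|² = 290;  R = 7+8 = 15,  c = 290−15² = 65
v_rel = (-2, 14),  |v_rel|² = 200;  v_rel·d = (-2)·(-13) + (14)·(11) = 180
200·t² − 360·t + 65 = 0  ⇒  m = 180² − 200·65 = 19400
m = 19400 > 0,  v_rel·d = 180 > 0  ⇒  inside

inside=yes margin=19400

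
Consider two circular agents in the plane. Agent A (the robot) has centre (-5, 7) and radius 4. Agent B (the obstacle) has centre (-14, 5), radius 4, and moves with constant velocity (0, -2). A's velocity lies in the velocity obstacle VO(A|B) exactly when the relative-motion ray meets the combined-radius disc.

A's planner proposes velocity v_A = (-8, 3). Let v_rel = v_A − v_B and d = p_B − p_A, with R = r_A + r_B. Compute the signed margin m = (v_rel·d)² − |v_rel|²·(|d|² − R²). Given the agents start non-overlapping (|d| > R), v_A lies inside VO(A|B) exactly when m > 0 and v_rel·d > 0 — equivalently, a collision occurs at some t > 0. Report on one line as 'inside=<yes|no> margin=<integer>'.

d = (-9, -2),  |d|² = 85;  R = 4+4 = 8,  c = 85−8² = 21
v_rel = (-8, 5),  |v_rel|² = 89;  v_rel·d = (-8)·(-9) + (5)·(-2) = 62
89·t² − 124·t + 21 = 0  ⇒  m = 62² − 89·21 = 1975
m = 1975 > 0,  v_rel·d = 62 > 0  ⇒  inside

inside=yes margin=1975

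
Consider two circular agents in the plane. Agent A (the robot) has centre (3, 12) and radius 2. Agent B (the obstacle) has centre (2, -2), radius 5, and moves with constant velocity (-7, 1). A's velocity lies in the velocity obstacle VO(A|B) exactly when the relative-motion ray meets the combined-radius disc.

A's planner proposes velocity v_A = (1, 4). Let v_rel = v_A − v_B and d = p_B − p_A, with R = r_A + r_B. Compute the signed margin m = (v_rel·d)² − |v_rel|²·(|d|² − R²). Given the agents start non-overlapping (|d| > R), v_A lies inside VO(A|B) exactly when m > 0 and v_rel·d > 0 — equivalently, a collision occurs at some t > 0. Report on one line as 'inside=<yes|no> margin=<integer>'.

d = (-1, -14),  |d|² = 197;  R = 2+5 = 7,  c = 197−7² = 148
v_rel = (8, 3),  |v_rel|² = 73;  v_rel·d = (8)·(-1) + (3)·(-14) = -50
73·t² + 100·t + 148 = 0  ⇒  m = (-50)² − 73·148 = -8304
m = -8304 < 0,  v_rel·d = -50 < 0  ⇒  outside

inside=no margin=-8304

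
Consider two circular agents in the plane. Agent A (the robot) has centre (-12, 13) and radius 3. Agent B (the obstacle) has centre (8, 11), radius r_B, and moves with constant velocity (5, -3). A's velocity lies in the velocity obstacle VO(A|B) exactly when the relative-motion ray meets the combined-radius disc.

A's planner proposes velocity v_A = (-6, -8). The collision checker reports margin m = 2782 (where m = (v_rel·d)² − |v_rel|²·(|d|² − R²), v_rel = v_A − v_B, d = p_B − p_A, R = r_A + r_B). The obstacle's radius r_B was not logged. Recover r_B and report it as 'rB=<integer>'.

m = 2782
d = (20, -2);  v_rel = (-11, -5),  |v_rel|² = 146
v_rel×d = (-11)·(-2) − (-5)·(20) = 122
since m = R²·146 − 122²:  R² = (14884 + 2782) / 146 = 121
R = √121 = 11  ⇒  r_B = 11 − 3 = 8

rB=8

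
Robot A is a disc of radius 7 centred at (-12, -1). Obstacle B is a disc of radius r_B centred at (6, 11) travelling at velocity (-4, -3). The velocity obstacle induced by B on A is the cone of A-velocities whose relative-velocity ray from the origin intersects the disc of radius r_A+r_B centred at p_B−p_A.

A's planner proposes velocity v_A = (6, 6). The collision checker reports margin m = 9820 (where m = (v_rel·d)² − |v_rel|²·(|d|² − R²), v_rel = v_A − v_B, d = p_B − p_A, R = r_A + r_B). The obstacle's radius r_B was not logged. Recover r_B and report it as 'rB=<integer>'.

m = 9820
d = (18, 12);  v_rel = (10, 9),  |v_rel|² = 181
v_rel×d = (10)·(12) − (9)·(18) = -42
since m = R²·181 − (-42)²:  R² = (1764 + 9820) / 181 = 64
R = √64 = 8  ⇒  r_B = 8 − 7 = 1

rB=1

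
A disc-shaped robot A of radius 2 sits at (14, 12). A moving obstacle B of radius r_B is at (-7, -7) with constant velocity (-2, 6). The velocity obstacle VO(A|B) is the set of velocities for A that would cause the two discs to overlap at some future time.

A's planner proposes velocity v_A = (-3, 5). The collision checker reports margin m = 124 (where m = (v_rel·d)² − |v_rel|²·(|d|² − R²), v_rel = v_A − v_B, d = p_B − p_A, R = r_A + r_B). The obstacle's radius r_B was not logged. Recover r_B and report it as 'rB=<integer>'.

m = 124
d = (-21, -19);  v_rel = (-1, -1),  |v_rel|² = 2
v_rel×d = (-1)·(-19) − (-1)·(-21) = -2
since m = R²·2 − (-2)²:  R² = (4 + 124) / 2 = 64
R = √64 = 8  ⇒  r_B = 8 − 2 = 6

rB=6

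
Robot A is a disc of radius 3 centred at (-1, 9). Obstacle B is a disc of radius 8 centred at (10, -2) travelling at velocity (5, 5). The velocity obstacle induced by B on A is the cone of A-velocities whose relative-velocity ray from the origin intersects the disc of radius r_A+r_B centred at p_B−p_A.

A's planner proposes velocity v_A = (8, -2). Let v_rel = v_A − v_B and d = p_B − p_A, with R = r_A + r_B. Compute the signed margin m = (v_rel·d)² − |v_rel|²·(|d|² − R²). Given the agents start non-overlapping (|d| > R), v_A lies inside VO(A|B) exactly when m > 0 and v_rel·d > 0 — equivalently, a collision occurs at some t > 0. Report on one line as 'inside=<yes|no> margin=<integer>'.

d = (11, -11),  |d|² = 242;  R = 3+8 = 11,  c = 242−11² = 121
v_rel = (3, -7),  |v_rel|² = 58;  v_rel·d = (3)·(11) + (-7)·(-11) = 110
58·t² − 220·t + 121 = 0  ⇒  m = 110² − 58·121 = 5082
m = 5082 > 0,  v_rel·d = 110 > 0  ⇒  inside

inside=yes margin=5082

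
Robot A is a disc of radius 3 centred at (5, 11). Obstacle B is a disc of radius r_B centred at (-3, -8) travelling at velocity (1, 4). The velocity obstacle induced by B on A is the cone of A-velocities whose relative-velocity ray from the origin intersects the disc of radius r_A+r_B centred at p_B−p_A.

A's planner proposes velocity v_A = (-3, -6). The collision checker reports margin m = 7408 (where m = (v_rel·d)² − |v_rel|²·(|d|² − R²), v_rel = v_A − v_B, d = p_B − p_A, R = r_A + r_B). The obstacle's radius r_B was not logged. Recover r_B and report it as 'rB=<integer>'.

m = 7408
d = (-8, -19);  v_rel = (-4, -10),  |v_rel|² = 116
v_rel×d = (-4)·(-19) − (-10)·(-8) = -4
since m = R²·116 − (-4)²:  R² = (16 + 7408) / 116 = 64
R = √64 = 8  ⇒  r_B = 8 − 3 = 5

rB=5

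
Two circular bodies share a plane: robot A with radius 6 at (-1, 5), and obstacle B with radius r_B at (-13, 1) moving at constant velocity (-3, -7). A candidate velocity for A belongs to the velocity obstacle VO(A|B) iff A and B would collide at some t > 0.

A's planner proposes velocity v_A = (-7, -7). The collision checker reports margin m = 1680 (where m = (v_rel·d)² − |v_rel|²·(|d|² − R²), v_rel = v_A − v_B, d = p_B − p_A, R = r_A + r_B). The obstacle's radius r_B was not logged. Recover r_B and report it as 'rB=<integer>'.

m = 1680
d = (-12, -4);  v_rel = (-4, 0),  |v_rel|² = 16
v_rel×d = (-4)·(-4) − (0)·(-12) = 16
since m = R²·16 − 16²:  R² = (256 + 1680) / 16 = 121
R = √121 = 11  ⇒  r_B = 11 − 6 = 5

rB=5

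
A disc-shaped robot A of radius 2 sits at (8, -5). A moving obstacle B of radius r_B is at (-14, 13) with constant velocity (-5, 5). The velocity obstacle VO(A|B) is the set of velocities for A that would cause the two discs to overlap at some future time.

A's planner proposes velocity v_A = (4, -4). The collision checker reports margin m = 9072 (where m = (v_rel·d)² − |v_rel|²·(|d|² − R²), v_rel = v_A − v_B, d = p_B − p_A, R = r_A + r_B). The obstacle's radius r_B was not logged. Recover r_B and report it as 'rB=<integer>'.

m = 9072
d = (-22, 18);  v_rel = (9, -9),  |v_rel|² = 162
v_rel×d = (9)·(18) − (-9)·(-22) = -36
since m = R²·162 − (-36)²:  R² = (1296 + 9072) / 162 = 64
R = √64 = 8  ⇒  r_B = 8 − 2 = 6

rB=6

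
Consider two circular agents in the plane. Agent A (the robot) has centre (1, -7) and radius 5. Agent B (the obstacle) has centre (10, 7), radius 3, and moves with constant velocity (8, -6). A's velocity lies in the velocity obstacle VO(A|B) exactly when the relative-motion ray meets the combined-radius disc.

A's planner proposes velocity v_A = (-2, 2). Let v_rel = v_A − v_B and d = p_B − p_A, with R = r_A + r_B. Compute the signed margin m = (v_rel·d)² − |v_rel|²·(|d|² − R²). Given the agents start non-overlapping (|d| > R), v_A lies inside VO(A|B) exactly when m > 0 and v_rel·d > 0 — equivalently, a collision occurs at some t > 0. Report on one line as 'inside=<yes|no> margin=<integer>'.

d = (9, 14),  |d|² = 277;  R = 5+3 = 8,  c = 277−8² = 213
v_rel = (-10, 8),  |v_rel|² = 164;  v_rel·d = (-10)·(9) + (8)·(14) = 22
164·t² − 44·t + 213 = 0  ⇒  m = 22² − 164·213 = -34448
m = -34448 < 0,  v_rel·d = 22 > 0  ⇒  outside

inside=no margin=-34448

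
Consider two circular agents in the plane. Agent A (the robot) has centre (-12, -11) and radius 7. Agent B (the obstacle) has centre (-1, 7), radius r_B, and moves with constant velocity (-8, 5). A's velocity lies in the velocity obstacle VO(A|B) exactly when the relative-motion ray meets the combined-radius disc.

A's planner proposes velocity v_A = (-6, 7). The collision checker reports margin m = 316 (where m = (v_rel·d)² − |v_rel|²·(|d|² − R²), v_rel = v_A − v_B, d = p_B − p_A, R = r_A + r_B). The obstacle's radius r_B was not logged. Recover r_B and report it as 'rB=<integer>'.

m = 316
d = (11, 18);  v_rel = (2, 2),  |v_rel|² = 8
v_rel×d = (2)·(18) − (2)·(11) = 14
since m = R²·8 − 14²:  R² = (196 + 316) / 8 = 64
R = √64 = 8  ⇒  r_B = 8 − 7 = 1

rB=1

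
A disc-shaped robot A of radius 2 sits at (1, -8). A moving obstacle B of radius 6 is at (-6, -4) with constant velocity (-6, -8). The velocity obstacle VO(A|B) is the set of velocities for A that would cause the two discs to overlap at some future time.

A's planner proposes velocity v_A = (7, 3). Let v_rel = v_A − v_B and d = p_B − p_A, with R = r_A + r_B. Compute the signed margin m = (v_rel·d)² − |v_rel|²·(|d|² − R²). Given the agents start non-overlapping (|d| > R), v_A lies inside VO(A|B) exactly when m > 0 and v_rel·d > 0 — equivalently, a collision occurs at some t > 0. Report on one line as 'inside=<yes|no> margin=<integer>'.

d = (-7, 4),  |d|² = 65;  R = 2+6 = 8,  c = 65−8² = 1
v_rel = (13, 11),  |v_rel|² = 290;  v_rel·d = (13)·(-7) + (11)·(4) = -47
290·t² + 94·t + 1 = 0  ⇒  m = (-47)² − 290·1 = 1919
m = 1919 > 0,  v_rel·d = -47 < 0  ⇒  outside

inside=no margin=1919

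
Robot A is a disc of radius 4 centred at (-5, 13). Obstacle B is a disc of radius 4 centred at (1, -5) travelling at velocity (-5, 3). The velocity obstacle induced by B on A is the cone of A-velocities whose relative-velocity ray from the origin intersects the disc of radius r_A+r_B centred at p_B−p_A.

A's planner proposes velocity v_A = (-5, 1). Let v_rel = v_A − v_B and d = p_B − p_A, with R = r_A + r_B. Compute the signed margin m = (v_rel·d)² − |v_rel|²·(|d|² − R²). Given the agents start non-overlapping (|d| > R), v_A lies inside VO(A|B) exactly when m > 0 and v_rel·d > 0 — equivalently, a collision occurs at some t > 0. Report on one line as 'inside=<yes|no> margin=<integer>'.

d = (6, -18),  |d|² = 360;  R = 4+4 = 8,  c = 360−8² = 296
v_rel = (0, -2),  |v_rel|² = 4;  v_rel·d = (0)·(6) + (-2)·(-18) = 36
4·t² − 72·t + 296 = 0  ⇒  m = 36² − 4·296 = 112
m = 112 > 0,  v_rel·d = 36 > 0  ⇒  inside

inside=yes margin=112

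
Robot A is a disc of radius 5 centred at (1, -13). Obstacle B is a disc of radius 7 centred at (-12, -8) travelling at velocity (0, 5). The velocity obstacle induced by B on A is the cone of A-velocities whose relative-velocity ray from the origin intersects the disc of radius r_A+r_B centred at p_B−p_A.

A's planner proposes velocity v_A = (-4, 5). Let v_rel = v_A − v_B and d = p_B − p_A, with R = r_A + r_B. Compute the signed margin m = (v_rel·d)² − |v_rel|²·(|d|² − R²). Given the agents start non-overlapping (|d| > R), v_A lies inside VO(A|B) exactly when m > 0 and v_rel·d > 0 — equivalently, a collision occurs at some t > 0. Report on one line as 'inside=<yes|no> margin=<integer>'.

d = (-13, 5),  |d|² = 194;  R = 5+7 = 12,  c = 194−12² = 50
v_rel = (-4, 0),  |v_rel|² = 16;  v_rel·d = (-4)·(-13) + (0)·(5) = 52
16·t² − 104·t + 50 = 0  ⇒  m = 52² − 16·50 = 1904
m = 1904 > 0,  v_rel·d = 52 > 0  ⇒  inside

inside=yes margin=1904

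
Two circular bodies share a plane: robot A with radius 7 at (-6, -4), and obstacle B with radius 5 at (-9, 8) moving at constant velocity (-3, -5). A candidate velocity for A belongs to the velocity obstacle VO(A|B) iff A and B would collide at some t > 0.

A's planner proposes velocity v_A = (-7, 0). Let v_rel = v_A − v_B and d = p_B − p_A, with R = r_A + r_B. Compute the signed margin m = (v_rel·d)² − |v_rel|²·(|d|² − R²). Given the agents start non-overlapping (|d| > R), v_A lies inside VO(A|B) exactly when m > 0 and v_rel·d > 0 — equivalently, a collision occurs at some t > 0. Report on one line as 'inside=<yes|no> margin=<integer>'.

d = (-3, 12),  |d|² = 153;  R = 7+5 = 12,  c = 153−12² = 9
v_rel = (-4, 5),  |v_rel|² = 41;  v_rel·d = (-4)·(-3) + (5)·(12) = 72
41·t² − 144·t + 9 = 0  ⇒  m = 72² − 41·9 = 4815
m = 4815 > 0,  v_rel·d = 72 > 0  ⇒  inside

inside=yes margin=4815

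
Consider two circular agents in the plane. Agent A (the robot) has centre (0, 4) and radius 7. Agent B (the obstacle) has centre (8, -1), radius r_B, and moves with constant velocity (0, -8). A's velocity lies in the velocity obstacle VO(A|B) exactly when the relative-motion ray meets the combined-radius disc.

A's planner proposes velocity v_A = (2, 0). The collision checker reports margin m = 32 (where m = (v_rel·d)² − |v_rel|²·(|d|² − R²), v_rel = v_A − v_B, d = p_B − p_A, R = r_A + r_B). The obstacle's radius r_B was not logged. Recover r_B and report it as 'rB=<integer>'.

m = 32
d = (8, -5);  v_rel = (2, 8),  |v_rel|² = 68
v_rel×d = (2)·(-5) − (8)·(8) = -74
since m = R²·68 − (-74)²:  R² = (5476 + 32) / 68 = 81
R = √81 = 9  ⇒  r_B = 9 − 7 = 2

rB=2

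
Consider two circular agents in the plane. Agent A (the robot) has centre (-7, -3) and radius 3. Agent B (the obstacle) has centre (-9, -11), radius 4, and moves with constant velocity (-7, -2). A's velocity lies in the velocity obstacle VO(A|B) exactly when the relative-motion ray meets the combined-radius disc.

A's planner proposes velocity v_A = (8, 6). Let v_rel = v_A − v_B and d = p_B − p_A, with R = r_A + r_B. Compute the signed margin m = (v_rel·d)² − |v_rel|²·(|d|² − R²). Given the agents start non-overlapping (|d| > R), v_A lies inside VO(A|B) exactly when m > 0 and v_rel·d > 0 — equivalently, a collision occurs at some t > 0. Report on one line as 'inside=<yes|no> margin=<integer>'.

d = (-2, -8),  |d|² = 68;  R = 3+4 = 7,  c = 68−7² = 19
v_rel = (15, 8),  |v_rel|² = 289;  v_rel·d = (15)·(-2) + (8)·(-8) = -94
289·t² + 188·t + 19 = 0  ⇒  m = (-94)² − 289·19 = 3345
m = 3345 > 0,  v_rel·d = -94 < 0  ⇒  outside

inside=no margin=3345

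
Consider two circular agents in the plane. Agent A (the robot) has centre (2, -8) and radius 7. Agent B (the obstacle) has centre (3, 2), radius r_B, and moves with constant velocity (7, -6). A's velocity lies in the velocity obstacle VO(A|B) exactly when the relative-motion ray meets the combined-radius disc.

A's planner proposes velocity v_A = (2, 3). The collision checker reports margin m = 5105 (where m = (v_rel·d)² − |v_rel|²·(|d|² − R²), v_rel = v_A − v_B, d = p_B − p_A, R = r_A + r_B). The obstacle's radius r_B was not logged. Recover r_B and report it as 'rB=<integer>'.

m = 5105
d = (1, 10);  v_rel = (-5, 9),  |v_rel|² = 106
v_rel×d = (-5)·(10) − (9)·(1) = -59
since m = R²·106 − (-59)²:  R² = (3481 + 5105) / 106 = 81
R = √81 = 9  ⇒  r_B = 9 − 7 = 2

rB=2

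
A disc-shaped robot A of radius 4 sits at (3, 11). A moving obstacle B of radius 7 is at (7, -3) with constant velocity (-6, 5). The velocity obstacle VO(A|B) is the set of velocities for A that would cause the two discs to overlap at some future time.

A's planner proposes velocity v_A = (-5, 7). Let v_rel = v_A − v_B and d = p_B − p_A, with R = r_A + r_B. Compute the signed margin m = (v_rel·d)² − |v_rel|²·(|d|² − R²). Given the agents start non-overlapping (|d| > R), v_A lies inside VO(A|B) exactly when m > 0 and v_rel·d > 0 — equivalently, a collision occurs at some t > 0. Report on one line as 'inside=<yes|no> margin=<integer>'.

d = (4, -14),  |d|² = 212;  R = 4+7 = 11,  c = 212−11² = 91
v_rel = (1, 2),  |v_rel|² = 5;  v_rel·d = (1)·(4) + (2)·(-14) = -24
5·t² + 48·t + 91 = 0  ⇒  m = (-24)² − 5·91 = 121
m = 121 > 0,  v_rel·d = -24 < 0  ⇒  outside

inside=no margin=121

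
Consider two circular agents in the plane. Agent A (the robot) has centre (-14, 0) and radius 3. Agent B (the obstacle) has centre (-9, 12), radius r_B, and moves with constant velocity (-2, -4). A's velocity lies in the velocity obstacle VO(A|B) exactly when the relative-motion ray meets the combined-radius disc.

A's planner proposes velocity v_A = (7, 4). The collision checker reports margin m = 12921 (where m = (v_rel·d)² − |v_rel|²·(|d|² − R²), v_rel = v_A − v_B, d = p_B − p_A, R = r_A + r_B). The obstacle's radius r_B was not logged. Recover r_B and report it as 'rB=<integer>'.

m = 12921
d = (5, 12);  v_rel = (9, 8),  |v_rel|² = 145
v_rel×d = (9)·(12) − (8)·(5) = 68
since m = R²·145 − 68²:  R² = (4624 + 12921) / 145 = 121
R = √121 = 11  ⇒  r_B = 11 − 3 = 8

rB=8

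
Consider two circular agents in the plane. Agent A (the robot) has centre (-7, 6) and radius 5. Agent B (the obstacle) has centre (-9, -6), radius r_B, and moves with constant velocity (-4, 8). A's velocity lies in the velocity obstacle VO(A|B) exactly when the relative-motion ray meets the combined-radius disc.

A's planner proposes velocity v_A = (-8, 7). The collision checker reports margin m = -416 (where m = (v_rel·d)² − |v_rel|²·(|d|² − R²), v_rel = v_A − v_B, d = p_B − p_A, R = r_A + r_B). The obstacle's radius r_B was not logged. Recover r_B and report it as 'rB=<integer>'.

m = -416
d = (-2, -12);  v_rel = (-4, -1),  |v_rel|² = 17
v_rel×d = (-4)·(-12) − (-1)·(-2) = 46
since m = R²·17 − 46²:  R² = (2116 + -416) / 17 = 100
R = √100 = 10  ⇒  r_B = 10 − 5 = 5

rB=5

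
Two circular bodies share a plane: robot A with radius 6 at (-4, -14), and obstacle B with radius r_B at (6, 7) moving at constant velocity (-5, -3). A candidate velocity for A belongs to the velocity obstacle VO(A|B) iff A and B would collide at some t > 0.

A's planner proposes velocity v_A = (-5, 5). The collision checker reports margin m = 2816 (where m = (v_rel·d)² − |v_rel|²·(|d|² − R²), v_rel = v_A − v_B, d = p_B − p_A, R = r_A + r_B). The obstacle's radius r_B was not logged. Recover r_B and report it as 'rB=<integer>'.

m = 2816
d = (10, 21);  v_rel = (0, 8),  |v_rel|² = 64
v_rel×d = (0)·(21) − (8)·(10) = -80
since m = R²·64 − (-80)²:  R² = (6400 + 2816) / 64 = 144
R = √144 = 12  ⇒  r_B = 12 − 6 = 6

rB=6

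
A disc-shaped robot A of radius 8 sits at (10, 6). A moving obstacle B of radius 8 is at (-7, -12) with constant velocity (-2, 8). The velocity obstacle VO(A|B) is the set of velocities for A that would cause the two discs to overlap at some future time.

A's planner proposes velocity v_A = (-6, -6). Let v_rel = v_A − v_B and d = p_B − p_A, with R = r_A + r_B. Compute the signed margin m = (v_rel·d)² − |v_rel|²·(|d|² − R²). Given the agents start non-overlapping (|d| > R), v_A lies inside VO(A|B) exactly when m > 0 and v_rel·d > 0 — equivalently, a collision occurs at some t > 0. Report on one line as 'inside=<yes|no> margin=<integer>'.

d = (-17, -18),  |d|² = 613;  R = 8+8 = 16,  c = 613−16² = 357
v_rel = (-4, -14),  |v_rel|² = 212;  v_rel·d = (-4)·(-17) + (-14)·(-18) = 320
212·t² − 640·t + 357 = 0  ⇒  m = 320² − 212·357 = 26716
m = 26716 > 0,  v_rel·d = 320 > 0  ⇒  inside

inside=yes margin=26716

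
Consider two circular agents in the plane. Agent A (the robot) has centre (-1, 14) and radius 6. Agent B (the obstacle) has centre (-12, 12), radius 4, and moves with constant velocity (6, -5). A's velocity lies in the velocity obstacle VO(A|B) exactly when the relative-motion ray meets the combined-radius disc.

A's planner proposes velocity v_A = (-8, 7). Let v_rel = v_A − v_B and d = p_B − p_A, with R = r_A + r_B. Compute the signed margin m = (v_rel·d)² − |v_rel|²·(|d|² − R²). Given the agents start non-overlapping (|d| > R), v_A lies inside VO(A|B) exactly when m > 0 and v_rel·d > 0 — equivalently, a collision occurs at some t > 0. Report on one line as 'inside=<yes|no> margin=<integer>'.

d = (-11, -2),  |d|² = 125;  R = 6+4 = 10,  c = 125−10² = 25
v_rel = (-14, 12),  |v_rel|² = 340;  v_rel·d = (-14)·(-11) + (12)·(-2) = 130
340·t² − 260·t + 25 = 0  ⇒  m = 130² − 340·25 = 8400
m = 8400 > 0,  v_rel·d = 130 > 0  ⇒  inside

inside=yes margin=8400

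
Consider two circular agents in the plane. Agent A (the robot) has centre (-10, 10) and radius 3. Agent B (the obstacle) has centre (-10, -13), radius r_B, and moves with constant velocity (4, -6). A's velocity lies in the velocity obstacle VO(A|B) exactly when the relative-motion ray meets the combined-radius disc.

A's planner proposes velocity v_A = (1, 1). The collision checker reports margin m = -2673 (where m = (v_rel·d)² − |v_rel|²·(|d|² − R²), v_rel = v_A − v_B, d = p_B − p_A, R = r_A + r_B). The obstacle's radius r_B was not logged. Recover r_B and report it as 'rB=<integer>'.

m = -2673
d = (0, -23);  v_rel = (-3, 7),  |v_rel|² = 58
v_rel×d = (-3)·(-23) − (7)·(0) = 69
since m = R²·58 − 69²:  R² = (4761 + -2673) / 58 = 36
R = √36 = 6  ⇒  r_B = 6 − 3 = 3

rB=3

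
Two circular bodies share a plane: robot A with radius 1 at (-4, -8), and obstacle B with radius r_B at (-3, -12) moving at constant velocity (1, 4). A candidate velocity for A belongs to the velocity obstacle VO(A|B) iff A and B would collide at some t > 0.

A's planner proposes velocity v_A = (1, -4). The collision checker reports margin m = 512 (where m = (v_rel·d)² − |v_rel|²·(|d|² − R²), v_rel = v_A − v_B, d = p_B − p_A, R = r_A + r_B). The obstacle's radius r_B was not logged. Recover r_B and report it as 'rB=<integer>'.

m = 512
d = (1, -4);  v_rel = (0, -8),  |v_rel|² = 64
v_rel×d = (0)·(-4) − (-8)·(1) = 8
since m = R²·64 − 8²:  R² = (64 + 512) / 64 = 9
R = √9 = 3  ⇒  r_B = 3 − 1 = 2

rB=2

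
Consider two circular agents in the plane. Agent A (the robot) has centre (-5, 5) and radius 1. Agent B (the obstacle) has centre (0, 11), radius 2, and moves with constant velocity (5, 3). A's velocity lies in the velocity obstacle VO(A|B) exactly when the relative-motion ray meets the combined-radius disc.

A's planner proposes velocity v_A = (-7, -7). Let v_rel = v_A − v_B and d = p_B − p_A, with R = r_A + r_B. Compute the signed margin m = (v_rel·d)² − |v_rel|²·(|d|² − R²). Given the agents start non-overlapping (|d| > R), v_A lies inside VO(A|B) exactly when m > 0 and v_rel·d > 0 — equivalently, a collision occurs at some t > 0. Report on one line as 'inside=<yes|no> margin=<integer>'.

d = (5, 6),  |d|² = 61;  R = 1+2 = 3,  c = 61−3² = 52
v_rel = (-12, -10),  |v_rel|² = 244;  v_rel·d = (-12)·(5) + (-10)·(6) = -120
244·t² + 240·t + 52 = 0  ⇒  m = (-120)² − 244·52 = 1712
m = 1712 > 0,  v_rel·d = -120 < 0  ⇒  outside

inside=no margin=1712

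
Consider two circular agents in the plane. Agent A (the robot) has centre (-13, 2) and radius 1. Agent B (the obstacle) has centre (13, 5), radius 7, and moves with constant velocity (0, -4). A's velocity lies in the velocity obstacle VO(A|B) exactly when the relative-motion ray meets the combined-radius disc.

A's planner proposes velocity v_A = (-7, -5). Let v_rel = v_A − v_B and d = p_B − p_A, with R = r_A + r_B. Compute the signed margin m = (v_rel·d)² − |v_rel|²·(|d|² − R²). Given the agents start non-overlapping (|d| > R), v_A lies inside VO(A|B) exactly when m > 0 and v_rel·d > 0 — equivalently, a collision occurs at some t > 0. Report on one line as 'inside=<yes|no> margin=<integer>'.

d = (26, 3),  |d|² = 685;  R = 1+7 = 8,  c = 685−8² = 621
v_rel = (-7, -1),  |v_rel|² = 50;  v_rel·d = (-7)·(26) + (-1)·(3) = -185
50·t² + 370·t + 621 = 0  ⇒  m = (-185)² − 50·621 = 3175
m = 3175 > 0,  v_rel·d = -185 < 0  ⇒  outside

inside=no margin=3175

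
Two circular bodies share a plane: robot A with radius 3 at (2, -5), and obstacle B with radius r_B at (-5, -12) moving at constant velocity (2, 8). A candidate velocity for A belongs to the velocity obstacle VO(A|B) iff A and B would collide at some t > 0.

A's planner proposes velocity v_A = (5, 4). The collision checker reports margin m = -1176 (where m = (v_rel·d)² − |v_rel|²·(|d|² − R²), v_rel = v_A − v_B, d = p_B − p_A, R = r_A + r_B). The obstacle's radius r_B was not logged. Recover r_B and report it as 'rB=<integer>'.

m = -1176
d = (-7, -7);  v_rel = (3, -4),  |v_rel|² = 25
v_rel×d = (3)·(-7) − (-4)·(-7) = -49
since m = R²·25 − (-49)²:  R² = (2401 + -1176) / 25 = 49
R = √49 = 7  ⇒  r_B = 7 − 3 = 4

rB=4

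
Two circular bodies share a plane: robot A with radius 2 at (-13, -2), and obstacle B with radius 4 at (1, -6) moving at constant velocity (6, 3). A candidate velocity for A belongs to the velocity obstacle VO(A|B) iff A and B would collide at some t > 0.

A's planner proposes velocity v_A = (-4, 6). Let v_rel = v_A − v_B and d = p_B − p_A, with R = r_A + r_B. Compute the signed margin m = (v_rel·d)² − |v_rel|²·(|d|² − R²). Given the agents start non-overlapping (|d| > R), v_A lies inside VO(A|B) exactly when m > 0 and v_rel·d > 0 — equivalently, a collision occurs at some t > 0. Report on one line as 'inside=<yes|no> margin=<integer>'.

d = (14, -4),  |d|² = 212;  R = 2+4 = 6,  c = 212−6² = 176
v_rel = (-10, 3),  |v_rel|² = 109;  v_rel·d = (-10)·(14) + (3)·(-4) = -152
109·t² + 304·t + 176 = 0  ⇒  m = (-152)² − 109·176 = 3920
m = 3920 > 0,  v_rel·d = -152 < 0  ⇒  outside

inside=no margin=3920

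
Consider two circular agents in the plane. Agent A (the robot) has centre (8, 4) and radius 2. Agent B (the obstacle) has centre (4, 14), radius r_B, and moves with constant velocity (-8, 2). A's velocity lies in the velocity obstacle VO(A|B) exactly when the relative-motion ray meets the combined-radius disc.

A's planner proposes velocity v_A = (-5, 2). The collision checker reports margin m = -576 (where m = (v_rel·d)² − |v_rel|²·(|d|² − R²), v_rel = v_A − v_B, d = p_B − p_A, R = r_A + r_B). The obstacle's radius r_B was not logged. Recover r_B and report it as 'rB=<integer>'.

m = -576
d = (-4, 10);  v_rel = (3, 0),  |v_rel|² = 9
v_rel×d = (3)·(10) − (0)·(-4) = 30
since m = R²·9 − 30²:  R² = (900 + -576) / 9 = 36
R = √36 = 6  ⇒  r_B = 6 − 2 = 4

rB=4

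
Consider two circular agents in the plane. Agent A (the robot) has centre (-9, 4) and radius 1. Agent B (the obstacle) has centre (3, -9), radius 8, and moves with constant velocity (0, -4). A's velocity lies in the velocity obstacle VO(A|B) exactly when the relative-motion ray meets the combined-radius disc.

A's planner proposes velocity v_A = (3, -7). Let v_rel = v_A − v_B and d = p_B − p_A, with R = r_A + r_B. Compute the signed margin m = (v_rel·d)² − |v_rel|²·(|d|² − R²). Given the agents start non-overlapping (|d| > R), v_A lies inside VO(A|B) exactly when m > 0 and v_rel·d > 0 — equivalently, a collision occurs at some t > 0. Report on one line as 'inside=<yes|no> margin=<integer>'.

d = (12, -13),  |d|² = 313;  R = 1+8 = 9,  c = 313−9² = 232
v_rel = (3, -3),  |v_rel|² = 18;  v_rel·d = (3)·(12) + (-3)·(-13) = 75
18·t² − 150·t + 232 = 0  ⇒  m = 75² − 18·232 = 1449
m = 1449 > 0,  v_rel·d = 75 > 0  ⇒  inside

inside=yes margin=1449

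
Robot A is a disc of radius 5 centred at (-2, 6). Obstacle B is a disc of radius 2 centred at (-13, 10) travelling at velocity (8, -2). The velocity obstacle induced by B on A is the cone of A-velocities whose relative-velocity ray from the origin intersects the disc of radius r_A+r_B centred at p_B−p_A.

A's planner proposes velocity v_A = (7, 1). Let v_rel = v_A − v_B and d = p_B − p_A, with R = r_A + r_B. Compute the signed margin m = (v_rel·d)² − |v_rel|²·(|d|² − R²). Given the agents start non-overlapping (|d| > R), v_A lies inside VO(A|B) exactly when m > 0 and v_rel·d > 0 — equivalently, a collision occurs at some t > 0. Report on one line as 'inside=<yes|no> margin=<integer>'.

d = (-11, 4),  |d|² = 137;  R = 5+2 = 7,  c = 137−7² = 88
v_rel = (-1, 3),  |v_rel|² = 10;  v_rel·d = (-1)·(-11) + (3)·(4) = 23
10·t² − 46·t + 88 = 0  ⇒  m = 23² − 10·88 = -351
m = -351 < 0,  v_rel·d = 23 > 0  ⇒  outside

inside=no margin=-351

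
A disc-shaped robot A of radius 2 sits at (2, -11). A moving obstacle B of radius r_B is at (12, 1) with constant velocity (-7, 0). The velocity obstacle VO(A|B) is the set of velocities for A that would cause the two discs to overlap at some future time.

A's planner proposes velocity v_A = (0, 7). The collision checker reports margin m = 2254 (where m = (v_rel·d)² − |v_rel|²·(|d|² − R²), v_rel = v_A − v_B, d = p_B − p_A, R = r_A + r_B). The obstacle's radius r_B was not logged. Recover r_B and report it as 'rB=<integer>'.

m = 2254
d = (10, 12);  v_rel = (7, 7),  |v_rel|² = 98
v_rel×d = (7)·(12) − (7)·(10) = 14
since m = R²·98 − 14²:  R² = (196 + 2254) / 98 = 25
R = √25 = 5  ⇒  r_B = 5 − 2 = 3

rB=3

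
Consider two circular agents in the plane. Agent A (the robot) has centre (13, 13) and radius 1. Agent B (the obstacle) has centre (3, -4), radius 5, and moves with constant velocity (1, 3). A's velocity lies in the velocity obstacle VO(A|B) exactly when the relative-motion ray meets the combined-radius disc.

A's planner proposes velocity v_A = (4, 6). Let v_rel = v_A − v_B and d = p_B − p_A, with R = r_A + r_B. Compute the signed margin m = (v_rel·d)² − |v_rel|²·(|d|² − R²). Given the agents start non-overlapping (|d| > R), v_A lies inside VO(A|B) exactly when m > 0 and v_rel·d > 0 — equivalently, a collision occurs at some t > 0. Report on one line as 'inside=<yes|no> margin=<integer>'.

d = (-10, -17),  |d|² = 389;  R = 1+5 = 6,  c = 389−6² = 353
v_rel = (3, 3),  |v_rel|² = 18;  v_rel·d = (3)·(-10) + (3)·(-17) = -81
18·t² + 162·t + 353 = 0  ⇒  m = (-81)² − 18·353 = 207
m = 207 > 0,  v_rel·d = -81 < 0  ⇒  outside

inside=no margin=207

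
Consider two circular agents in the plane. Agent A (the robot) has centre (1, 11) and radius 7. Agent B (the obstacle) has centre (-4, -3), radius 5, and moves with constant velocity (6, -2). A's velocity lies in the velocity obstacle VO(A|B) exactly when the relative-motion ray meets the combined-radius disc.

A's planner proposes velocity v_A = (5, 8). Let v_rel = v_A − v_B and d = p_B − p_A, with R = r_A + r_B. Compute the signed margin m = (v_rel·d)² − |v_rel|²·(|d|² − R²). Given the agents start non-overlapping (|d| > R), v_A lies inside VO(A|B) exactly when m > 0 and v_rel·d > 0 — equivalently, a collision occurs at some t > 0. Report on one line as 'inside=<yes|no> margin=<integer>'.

d = (-5, -14),  |d|² = 221;  R = 7+5 = 12,  c = 221−12² = 77
v_rel = (-1, 10),  |v_rel|² = 101;  v_rel·d = (-1)·(-5) + (10)·(-14) = -135
101·t² + 270·t + 77 = 0  ⇒  m = (-135)² − 101·77 = 10448
m = 10448 > 0,  v_rel·d = -135 < 0  ⇒  outside

inside=no margin=10448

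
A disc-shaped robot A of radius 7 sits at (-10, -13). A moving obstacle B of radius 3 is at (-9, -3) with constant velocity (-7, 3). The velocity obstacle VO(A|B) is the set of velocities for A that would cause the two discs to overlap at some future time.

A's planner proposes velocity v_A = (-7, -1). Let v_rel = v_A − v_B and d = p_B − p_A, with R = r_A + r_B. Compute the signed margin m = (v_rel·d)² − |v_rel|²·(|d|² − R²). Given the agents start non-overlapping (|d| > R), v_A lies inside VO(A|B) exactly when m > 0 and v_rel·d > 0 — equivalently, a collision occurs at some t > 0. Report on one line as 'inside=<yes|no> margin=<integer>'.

d = (1, 10),  |d|² = 101;  R = 7+3 = 10,  c = 101−10² = 1
v_rel = (0, -4),  |v_rel|² = 16;  v_rel·d = (0)·(1) + (-4)·(10) = -40
16·t² + 80·t + 1 = 0  ⇒  m = (-40)² − 16·1 = 1584
m = 1584 > 0,  v_rel·d = -40 < 0  ⇒  outside

inside=no margin=1584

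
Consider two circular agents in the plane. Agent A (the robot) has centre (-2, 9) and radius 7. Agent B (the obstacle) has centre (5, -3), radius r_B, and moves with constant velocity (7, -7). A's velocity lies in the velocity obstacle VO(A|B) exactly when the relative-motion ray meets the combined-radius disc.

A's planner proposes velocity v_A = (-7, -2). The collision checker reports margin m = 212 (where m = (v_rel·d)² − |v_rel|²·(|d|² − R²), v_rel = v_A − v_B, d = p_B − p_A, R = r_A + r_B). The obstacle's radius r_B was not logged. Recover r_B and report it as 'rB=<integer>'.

m = 212
d = (7, -12);  v_rel = (-14, 5),  |v_rel|² = 221
v_rel×d = (-14)·(-12) − (5)·(7) = 133
since m = R²·221 − 133²:  R² = (17689 + 212) / 221 = 81
R = √81 = 9  ⇒  r_B = 9 − 7 = 2

rB=2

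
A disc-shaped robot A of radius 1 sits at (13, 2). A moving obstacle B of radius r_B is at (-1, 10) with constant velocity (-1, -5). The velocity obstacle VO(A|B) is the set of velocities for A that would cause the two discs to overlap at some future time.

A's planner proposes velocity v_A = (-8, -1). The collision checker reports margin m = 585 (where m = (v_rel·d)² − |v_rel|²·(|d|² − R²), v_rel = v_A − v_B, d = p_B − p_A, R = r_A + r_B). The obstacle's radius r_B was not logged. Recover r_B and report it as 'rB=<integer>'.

m = 585
d = (-14, 8);  v_rel = (-7, 4),  |v_rel|² = 65
v_rel×d = (-7)·(8) − (4)·(-14) = 0
since m = R²·65 − 0²:  R² = (0 + 585) / 65 = 9
R = √9 = 3  ⇒  r_B = 3 − 1 = 2

rB=2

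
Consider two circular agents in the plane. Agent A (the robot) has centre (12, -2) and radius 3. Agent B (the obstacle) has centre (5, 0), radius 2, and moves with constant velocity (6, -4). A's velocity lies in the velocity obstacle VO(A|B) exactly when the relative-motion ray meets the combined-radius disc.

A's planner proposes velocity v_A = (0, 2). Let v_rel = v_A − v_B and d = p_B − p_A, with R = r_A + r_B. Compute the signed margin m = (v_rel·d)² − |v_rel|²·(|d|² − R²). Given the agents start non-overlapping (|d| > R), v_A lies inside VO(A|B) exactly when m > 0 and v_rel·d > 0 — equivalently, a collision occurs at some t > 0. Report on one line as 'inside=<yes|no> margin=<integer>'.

d = (-7, 2),  |d|² = 53;  R = 3+2 = 5,  c = 53−5² = 28
v_rel = (-6, 6),  |v_rel|² = 72;  v_rel·d = (-6)·(-7) + (6)·(2) = 54
72·t² − 108·t + 28 = 0  ⇒  m = 54² − 72·28 = 900
m = 900 > 0,  v_rel·d = 54 > 0  ⇒  inside

inside=yes margin=900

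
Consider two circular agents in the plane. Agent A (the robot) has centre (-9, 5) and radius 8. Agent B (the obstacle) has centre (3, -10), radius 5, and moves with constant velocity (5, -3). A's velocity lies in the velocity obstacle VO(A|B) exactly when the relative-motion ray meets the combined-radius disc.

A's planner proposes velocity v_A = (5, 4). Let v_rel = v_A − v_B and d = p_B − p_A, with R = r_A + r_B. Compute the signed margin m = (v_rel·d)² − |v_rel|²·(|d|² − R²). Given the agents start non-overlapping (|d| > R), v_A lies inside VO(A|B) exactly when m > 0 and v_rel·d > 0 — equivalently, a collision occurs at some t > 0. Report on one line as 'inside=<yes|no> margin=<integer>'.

d = (12, -15),  |d|² = 369;  R = 8+5 = 13,  c = 369−13² = 200
v_rel = (0, 7),  |v_rel|² = 49;  v_rel·d = (0)·(12) + (7)·(-15) = -105
49·t² + 210·t + 200 = 0  ⇒  m = (-105)² − 49·200 = 1225
m = 1225 > 0,  v_rel·d = -105 < 0  ⇒  outside

inside=no margin=1225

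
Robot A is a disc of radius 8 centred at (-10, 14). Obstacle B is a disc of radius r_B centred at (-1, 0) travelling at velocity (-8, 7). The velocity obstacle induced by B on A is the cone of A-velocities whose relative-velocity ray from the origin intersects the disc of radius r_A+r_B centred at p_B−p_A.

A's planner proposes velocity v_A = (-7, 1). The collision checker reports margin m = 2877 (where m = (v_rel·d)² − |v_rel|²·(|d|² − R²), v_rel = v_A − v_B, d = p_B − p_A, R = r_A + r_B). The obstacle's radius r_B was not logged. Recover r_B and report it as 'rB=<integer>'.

m = 2877
d = (9, -14);  v_rel = (1, -6),  |v_rel|² = 37
v_rel×d = (1)·(-14) − (-6)·(9) = 40
since m = R²·37 − 40²:  R² = (1600 + 2877) / 37 = 121
R = √121 = 11  ⇒  r_B = 11 − 8 = 3

rB=3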